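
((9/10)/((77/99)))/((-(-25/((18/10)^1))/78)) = 28431/4375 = 6.50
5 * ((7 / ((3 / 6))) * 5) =350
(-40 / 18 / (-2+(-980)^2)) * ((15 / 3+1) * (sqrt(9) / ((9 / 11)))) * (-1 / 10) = 22 / 4321791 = 0.00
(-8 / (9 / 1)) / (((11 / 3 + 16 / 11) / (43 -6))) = -3256 / 507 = -6.42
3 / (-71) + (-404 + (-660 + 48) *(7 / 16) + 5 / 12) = -143003 / 213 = -671.38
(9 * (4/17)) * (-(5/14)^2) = -225/833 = -0.27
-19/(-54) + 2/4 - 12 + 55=1184/27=43.85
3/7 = 0.43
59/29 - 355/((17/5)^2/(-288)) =8846.33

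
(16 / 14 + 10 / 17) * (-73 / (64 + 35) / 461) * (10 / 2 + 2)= -15038 / 775863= -0.02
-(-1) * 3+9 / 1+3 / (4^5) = 12291 / 1024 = 12.00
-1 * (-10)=10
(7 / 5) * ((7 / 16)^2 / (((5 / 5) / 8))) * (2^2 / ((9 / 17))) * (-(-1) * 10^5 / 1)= 14577500 / 9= 1619722.22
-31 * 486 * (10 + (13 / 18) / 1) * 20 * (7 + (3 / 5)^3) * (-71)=41381634888 / 25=1655265395.52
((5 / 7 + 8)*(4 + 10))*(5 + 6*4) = 3538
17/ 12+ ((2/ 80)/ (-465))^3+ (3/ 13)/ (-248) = 1.42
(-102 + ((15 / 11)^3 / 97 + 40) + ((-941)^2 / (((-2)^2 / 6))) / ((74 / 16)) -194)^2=82327133839.75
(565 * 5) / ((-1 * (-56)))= 2825 / 56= 50.45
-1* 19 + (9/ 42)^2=-3715/ 196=-18.95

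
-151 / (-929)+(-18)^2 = 301147 / 929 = 324.16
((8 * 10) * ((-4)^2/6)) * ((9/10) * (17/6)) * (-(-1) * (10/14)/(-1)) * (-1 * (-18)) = -48960/7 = -6994.29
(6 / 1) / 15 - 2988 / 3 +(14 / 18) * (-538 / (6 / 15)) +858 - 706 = -1889.71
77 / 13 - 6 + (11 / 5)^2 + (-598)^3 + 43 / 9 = -625503008693 / 2925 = -213847182.46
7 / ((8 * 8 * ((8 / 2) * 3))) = 7 / 768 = 0.01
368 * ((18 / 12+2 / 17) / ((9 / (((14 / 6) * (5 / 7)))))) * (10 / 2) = 253000 / 459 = 551.20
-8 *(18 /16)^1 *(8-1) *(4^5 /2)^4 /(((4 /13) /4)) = -56281251446784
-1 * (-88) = 88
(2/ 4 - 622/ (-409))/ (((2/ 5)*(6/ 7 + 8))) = 57855/ 101432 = 0.57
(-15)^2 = 225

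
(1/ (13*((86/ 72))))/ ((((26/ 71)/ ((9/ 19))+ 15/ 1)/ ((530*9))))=109729080/ 5634161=19.48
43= 43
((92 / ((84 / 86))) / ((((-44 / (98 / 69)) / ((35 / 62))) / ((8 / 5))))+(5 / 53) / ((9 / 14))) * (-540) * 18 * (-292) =-7377780.28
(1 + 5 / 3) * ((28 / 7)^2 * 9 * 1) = 384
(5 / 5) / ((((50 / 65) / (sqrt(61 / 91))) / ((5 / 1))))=sqrt(5551) / 14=5.32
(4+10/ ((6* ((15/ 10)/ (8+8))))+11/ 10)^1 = 2059/ 90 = 22.88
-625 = -625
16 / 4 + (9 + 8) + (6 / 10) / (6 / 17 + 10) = 18531 / 880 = 21.06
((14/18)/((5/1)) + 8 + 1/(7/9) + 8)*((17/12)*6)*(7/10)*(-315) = -32689.30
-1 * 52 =-52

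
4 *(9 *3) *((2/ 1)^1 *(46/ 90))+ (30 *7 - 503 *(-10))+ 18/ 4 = 53549/ 10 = 5354.90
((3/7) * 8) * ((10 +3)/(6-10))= -78/7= -11.14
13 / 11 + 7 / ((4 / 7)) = 591 / 44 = 13.43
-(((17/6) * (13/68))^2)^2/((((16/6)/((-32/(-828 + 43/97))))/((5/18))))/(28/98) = -96964595/79897964544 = -0.00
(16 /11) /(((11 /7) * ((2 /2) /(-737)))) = -7504 /11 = -682.18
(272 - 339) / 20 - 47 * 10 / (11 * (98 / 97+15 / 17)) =-17800777 / 686620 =-25.93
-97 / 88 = -1.10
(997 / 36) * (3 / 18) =997 / 216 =4.62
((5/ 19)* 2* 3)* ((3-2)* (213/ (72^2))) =355/ 5472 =0.06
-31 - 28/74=-1161/37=-31.38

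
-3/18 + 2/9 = 1/18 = 0.06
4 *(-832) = -3328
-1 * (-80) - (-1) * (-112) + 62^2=3812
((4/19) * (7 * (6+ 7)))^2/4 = 33124/361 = 91.76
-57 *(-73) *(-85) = -353685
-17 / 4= -4.25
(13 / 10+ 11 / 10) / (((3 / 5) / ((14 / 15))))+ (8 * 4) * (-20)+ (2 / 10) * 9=-634.47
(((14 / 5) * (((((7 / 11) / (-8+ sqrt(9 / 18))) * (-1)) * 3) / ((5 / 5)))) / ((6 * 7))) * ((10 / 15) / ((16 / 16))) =14 * sqrt(2) / 20955+ 224 / 20955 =0.01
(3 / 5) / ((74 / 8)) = 12 / 185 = 0.06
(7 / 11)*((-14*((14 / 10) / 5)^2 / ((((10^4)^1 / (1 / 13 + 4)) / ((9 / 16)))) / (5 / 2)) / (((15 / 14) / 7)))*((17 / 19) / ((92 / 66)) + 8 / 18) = -10656293473 / 23434125000000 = -0.00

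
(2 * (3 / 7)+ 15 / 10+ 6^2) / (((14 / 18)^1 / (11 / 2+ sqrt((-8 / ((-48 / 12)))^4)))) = 468.51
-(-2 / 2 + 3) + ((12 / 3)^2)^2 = 254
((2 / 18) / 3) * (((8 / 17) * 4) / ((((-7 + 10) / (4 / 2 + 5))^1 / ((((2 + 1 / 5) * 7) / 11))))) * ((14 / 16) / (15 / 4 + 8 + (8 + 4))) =5488 / 654075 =0.01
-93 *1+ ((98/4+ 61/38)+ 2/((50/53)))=-30768/475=-64.77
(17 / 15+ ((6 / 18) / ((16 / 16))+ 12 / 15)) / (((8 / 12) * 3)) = 17 / 15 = 1.13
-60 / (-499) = 60 / 499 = 0.12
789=789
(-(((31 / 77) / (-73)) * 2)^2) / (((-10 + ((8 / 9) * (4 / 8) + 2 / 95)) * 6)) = 273885 / 128783832716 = 0.00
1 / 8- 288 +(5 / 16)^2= -287.78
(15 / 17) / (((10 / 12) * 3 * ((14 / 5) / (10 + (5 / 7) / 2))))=2175 / 1666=1.31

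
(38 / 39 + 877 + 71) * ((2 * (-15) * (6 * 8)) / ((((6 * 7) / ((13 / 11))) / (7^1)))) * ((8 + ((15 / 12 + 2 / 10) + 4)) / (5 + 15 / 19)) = -75663244 / 121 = -625316.07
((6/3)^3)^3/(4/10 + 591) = 0.87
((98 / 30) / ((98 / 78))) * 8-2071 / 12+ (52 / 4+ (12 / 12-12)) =-8987 / 60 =-149.78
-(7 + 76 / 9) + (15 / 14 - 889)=-113825 / 126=-903.37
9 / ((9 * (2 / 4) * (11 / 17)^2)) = 578 / 121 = 4.78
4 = 4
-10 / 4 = -5 / 2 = -2.50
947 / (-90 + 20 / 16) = -3788 / 355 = -10.67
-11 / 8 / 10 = -11 / 80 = -0.14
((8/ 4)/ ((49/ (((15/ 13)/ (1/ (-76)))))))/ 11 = -2280/ 7007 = -0.33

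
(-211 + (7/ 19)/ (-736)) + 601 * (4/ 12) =-447509/ 41952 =-10.67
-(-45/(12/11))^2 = -27225/16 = -1701.56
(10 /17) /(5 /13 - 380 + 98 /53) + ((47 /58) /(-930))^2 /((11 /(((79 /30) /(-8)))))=-52923842646819047 /33987341800466208000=-0.00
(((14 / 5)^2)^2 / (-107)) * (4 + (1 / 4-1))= -1.87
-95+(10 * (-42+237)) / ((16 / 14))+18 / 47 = 302987 / 188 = 1611.63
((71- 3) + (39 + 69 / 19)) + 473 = 11089 / 19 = 583.63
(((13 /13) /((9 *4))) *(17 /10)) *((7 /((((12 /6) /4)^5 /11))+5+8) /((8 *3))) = 42109 /8640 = 4.87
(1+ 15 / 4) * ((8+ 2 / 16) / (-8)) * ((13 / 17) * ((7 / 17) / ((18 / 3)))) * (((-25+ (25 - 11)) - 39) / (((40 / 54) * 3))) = 1685775 / 295936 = 5.70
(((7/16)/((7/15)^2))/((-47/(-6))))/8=675/21056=0.03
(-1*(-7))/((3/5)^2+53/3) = 525/1352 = 0.39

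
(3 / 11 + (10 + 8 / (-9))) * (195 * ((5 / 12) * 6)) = 301925 / 66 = 4574.62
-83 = -83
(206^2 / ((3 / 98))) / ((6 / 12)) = 8317456 / 3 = 2772485.33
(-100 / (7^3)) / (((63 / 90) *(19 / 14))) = -2000 / 6517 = -0.31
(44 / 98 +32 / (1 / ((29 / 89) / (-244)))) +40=10748910 / 266021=40.41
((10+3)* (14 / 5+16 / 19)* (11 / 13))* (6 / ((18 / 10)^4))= 951500 / 41553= 22.90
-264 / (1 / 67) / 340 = -4422 / 85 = -52.02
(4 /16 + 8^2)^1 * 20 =1285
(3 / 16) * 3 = 9 / 16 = 0.56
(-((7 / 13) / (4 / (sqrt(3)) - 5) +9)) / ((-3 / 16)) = 36256 / 767 - 448 * sqrt(3) / 2301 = 46.93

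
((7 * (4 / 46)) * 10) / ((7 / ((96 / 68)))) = 480 / 391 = 1.23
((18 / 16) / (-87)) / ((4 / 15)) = -45 / 928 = -0.05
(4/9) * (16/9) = 0.79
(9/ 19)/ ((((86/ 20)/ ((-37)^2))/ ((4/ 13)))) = 492840/ 10621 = 46.40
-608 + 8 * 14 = -496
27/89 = 0.30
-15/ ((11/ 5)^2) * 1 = -3.10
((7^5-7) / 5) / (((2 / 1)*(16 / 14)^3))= 36015 / 32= 1125.47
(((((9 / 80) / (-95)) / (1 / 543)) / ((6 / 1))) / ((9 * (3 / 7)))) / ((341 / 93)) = -1267 / 167200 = -0.01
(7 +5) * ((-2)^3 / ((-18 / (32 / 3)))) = 512 / 9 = 56.89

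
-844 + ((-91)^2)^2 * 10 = 685748766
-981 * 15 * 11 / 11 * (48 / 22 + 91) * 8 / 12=-10055250 / 11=-914113.64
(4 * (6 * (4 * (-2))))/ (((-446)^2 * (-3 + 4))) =-48/ 49729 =-0.00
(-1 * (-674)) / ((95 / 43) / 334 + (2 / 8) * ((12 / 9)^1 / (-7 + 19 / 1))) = 174239784 / 8891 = 19597.32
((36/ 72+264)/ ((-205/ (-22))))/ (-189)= -5819/ 38745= -0.15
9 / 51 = 3 / 17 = 0.18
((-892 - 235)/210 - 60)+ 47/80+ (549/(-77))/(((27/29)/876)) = -125168639/18480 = -6773.19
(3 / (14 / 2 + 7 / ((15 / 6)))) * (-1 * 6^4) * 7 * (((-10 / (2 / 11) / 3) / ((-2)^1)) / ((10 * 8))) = -4455 / 14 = -318.21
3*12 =36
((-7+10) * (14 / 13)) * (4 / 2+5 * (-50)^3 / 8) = -3281166 / 13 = -252397.38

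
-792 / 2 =-396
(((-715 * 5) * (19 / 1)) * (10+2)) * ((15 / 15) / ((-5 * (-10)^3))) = -8151 / 50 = -163.02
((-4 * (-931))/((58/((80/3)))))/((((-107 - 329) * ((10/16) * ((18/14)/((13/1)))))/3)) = -5422144/28449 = -190.59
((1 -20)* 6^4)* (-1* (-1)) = -24624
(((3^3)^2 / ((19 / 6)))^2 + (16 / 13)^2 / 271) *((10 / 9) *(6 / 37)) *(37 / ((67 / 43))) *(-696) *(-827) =144579109132579273600 / 1107740413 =130517138704.93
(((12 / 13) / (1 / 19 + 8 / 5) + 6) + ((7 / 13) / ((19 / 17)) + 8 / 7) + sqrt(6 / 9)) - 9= -221726 / 271453 + sqrt(6) / 3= -0.00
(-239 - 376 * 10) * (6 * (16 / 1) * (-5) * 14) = 26873280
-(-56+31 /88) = 4897 /88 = 55.65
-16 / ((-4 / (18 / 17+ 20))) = 1432 / 17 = 84.24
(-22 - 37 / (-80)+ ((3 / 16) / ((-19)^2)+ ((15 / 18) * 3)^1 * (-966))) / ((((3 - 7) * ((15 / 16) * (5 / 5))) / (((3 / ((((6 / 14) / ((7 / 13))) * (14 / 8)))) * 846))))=1183932.06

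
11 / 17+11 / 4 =231 / 68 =3.40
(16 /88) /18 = 1 /99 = 0.01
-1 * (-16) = 16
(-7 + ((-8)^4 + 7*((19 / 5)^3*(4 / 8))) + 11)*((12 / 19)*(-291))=-1873480698 / 2375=-788833.98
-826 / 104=-413 / 52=-7.94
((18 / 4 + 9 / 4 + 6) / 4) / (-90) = -17 / 480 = -0.04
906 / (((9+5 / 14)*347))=12684 / 45457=0.28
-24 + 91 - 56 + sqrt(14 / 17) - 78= -67 + sqrt(238) / 17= -66.09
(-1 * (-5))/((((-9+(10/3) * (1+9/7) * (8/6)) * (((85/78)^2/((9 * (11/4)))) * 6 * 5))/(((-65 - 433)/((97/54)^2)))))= -2295993055356/4962541825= -462.66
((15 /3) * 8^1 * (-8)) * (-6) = 1920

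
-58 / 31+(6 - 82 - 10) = -2724 / 31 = -87.87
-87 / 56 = -1.55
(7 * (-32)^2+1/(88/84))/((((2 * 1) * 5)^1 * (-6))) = -157717/1320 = -119.48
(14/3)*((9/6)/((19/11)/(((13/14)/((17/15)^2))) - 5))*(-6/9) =150150/84001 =1.79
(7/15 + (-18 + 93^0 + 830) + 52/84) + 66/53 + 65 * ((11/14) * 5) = 3972253/3710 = 1070.69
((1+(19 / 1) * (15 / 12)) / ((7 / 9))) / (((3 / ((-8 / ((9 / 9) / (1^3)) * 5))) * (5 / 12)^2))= -85536 / 35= -2443.89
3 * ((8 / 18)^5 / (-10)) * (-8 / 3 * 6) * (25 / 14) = 20480 / 137781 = 0.15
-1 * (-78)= 78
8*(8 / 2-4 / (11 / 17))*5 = -960 / 11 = -87.27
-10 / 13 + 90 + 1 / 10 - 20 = 9013 / 130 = 69.33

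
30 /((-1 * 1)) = -30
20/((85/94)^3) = 3322336/122825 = 27.05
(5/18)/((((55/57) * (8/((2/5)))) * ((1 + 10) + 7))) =19/23760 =0.00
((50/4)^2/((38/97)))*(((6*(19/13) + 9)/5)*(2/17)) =2800875/16796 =166.76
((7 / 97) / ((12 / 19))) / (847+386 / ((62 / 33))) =4123 / 37976664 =0.00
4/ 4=1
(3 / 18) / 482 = 1 / 2892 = 0.00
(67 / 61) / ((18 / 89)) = 5963 / 1098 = 5.43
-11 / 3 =-3.67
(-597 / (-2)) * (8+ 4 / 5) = 13134 / 5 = 2626.80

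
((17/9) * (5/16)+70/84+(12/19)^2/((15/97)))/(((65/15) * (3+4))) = 1040489/7884240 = 0.13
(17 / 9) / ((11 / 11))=17 / 9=1.89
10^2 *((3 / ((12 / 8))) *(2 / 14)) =200 / 7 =28.57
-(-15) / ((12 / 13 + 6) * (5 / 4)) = 26 / 15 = 1.73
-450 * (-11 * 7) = 34650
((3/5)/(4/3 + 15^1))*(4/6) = 6/245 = 0.02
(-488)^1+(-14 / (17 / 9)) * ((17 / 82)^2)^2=-11032080463 / 22606088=-488.01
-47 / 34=-1.38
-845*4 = -3380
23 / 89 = 0.26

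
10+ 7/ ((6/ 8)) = 58/ 3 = 19.33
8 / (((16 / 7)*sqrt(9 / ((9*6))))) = 7*sqrt(6) / 2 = 8.57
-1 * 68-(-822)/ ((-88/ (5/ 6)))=-6669/ 88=-75.78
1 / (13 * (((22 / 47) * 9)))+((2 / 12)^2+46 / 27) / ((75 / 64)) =866287 / 579150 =1.50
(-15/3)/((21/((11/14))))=-0.19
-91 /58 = -1.57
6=6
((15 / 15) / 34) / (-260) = -0.00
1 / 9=0.11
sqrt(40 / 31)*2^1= 4*sqrt(310) / 31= 2.27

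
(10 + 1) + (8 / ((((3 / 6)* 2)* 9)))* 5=139 / 9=15.44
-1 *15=-15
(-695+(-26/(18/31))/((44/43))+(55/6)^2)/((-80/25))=648185/3168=204.60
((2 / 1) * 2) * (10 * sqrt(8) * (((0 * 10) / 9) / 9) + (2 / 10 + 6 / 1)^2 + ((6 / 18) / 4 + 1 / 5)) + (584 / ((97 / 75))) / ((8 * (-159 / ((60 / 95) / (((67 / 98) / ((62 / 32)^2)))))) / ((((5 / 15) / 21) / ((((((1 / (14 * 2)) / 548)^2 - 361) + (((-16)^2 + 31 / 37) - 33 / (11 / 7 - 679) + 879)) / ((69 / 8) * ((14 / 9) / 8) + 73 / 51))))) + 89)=313544694595354105870734536927 / 2024263062367007406337157325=154.89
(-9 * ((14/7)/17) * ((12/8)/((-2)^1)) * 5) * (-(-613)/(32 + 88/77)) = 73.44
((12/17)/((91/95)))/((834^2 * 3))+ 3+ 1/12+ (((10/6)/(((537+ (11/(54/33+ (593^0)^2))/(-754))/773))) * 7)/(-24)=7528896029627918/3158650523489643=2.38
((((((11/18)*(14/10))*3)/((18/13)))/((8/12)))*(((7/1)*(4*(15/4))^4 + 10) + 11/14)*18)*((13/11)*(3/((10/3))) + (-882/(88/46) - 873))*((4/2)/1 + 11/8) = -63836396836407/800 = -79795496045.51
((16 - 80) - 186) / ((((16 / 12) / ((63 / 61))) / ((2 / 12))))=-7875 / 244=-32.27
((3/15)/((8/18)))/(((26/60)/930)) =12555/13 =965.77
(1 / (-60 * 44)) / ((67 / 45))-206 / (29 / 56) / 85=-136039907 / 29067280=-4.68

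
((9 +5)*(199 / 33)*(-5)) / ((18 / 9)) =-6965 / 33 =-211.06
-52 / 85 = -0.61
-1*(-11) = 11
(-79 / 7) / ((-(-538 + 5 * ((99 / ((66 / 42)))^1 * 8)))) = 79 / 13874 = 0.01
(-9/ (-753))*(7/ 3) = 7/ 251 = 0.03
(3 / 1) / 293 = 3 / 293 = 0.01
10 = 10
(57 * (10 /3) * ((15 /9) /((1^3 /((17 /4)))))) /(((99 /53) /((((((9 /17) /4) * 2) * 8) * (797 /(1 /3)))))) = 3648086.36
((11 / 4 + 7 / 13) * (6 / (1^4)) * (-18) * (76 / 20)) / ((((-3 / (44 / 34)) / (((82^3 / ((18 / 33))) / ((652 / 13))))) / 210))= 6827900639868 / 2771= 2464056528.28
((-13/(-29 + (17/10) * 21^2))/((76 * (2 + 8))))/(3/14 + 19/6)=-273/38888972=-0.00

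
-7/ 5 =-1.40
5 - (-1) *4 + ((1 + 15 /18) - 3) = 47 /6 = 7.83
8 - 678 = -670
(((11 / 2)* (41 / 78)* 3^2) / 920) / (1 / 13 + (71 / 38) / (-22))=-94259 / 26680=-3.53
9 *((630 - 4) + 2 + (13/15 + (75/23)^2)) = 15223296/2645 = 5755.50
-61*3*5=-915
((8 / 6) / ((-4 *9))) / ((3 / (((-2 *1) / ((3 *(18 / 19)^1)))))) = 19 / 2187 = 0.01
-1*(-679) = 679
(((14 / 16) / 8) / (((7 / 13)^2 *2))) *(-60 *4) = -2535 / 56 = -45.27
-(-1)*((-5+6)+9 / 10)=19 / 10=1.90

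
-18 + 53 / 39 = -649 / 39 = -16.64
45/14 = 3.21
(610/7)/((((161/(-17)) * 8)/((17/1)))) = -88145/4508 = -19.55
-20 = -20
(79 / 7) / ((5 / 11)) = 869 / 35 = 24.83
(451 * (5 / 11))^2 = 42025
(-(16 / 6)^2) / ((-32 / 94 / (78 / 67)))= 24.32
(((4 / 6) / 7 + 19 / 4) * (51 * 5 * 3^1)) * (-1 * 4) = -103785 / 7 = -14826.43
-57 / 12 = -19 / 4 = -4.75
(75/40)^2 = 225/64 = 3.52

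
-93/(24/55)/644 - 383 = -1974921/5152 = -383.33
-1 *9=-9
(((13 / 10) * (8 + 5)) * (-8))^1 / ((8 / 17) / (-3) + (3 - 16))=34476 / 3355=10.28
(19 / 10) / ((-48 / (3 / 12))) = -19 / 1920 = -0.01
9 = 9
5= 5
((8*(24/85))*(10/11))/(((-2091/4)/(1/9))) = -512/1173051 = -0.00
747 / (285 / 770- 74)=-115038 / 11339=-10.15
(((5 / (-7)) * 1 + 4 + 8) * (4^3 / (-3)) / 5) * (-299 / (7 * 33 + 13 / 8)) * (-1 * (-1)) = 12093952 / 195405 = 61.89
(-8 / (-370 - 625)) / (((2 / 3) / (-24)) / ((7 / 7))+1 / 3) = 288 / 10945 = 0.03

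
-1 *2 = -2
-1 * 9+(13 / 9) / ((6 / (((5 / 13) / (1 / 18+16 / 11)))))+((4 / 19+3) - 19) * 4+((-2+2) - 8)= -1365086 / 17043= -80.10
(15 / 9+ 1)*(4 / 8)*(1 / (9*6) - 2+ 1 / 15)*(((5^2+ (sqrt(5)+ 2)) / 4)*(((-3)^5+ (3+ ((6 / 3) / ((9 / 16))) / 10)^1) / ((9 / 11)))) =30664304*sqrt(5) / 164025+ 30664304 / 6075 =5465.65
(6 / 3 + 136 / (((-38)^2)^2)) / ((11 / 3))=142173 / 260642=0.55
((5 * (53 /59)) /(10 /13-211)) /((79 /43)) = -148135 /12738513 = -0.01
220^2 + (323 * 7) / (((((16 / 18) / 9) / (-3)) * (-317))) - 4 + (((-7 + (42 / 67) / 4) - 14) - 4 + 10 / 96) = 49534014121 / 1019472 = 48587.91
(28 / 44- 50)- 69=-1302 / 11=-118.36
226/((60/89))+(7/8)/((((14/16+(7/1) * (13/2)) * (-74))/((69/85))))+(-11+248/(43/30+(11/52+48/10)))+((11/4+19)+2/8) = 967083330562/2513776485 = 384.71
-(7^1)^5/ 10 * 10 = -16807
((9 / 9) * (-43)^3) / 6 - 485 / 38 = -756044 / 57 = -13263.93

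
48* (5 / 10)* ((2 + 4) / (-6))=-24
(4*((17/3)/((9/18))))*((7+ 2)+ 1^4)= 1360/3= 453.33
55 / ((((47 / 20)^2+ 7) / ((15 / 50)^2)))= 1980 / 5009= 0.40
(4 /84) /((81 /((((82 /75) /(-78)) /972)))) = -41 /4836113100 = -0.00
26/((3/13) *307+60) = 338/1701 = 0.20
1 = 1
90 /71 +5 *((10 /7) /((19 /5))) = 29720 /9443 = 3.15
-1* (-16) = 16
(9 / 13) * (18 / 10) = 81 / 65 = 1.25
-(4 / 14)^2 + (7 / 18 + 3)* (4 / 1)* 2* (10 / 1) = 119524 / 441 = 271.03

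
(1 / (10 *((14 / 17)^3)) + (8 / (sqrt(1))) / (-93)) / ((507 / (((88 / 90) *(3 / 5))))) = 2611279 / 24259189500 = 0.00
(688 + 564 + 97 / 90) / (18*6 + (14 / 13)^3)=247771069 / 21601800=11.47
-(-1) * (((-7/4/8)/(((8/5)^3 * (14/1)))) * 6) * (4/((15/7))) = -175/4096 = -0.04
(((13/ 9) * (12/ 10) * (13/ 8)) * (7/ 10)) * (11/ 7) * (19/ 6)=35321/ 3600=9.81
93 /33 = 31 /11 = 2.82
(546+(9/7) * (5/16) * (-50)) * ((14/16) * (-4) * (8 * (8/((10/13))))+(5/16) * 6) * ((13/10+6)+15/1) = -76006522329/22400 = -3393148.32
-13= -13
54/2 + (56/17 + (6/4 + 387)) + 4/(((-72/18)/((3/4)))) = 28427/68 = 418.04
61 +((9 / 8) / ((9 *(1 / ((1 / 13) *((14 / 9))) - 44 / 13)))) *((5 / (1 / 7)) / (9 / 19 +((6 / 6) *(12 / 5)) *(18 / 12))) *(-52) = 3486172 / 70047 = 49.77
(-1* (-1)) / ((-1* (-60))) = 1 / 60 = 0.02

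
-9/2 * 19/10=-171/20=-8.55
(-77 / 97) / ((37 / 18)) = -1386 / 3589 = -0.39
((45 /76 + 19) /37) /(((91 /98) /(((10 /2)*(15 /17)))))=781725 /310726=2.52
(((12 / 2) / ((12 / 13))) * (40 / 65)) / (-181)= -4 / 181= -0.02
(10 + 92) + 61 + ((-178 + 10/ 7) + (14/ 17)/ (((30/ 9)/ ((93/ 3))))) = -3518/ 595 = -5.91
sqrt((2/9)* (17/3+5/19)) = 26* sqrt(57)/171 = 1.15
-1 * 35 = -35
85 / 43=1.98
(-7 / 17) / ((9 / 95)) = -665 / 153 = -4.35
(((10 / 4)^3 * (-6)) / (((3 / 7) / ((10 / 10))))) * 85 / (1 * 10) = -14875 / 8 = -1859.38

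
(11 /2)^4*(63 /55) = 83853 /80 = 1048.16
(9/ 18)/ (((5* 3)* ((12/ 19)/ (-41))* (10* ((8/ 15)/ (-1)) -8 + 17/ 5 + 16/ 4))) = 779/ 2136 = 0.36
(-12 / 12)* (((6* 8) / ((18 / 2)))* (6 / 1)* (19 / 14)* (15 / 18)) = -760 / 21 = -36.19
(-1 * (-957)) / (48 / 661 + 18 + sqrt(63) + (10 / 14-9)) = 200519318076 / 701865529-61465609359 * sqrt(7) / 701865529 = 53.99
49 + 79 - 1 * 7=121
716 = 716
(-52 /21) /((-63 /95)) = 3.73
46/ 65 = 0.71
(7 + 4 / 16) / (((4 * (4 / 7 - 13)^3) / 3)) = -343 / 121104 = -0.00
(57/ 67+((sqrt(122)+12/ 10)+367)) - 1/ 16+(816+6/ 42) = 1196.18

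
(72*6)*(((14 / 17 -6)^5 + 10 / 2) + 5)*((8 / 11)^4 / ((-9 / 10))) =10347716145315840 / 20788126337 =497770.51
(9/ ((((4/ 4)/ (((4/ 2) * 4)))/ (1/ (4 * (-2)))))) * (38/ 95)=-18/ 5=-3.60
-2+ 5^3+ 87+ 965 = 1175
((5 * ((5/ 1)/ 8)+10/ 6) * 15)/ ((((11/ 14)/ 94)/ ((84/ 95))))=1589070/ 209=7603.21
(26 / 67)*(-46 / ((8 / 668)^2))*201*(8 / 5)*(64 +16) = -3202103424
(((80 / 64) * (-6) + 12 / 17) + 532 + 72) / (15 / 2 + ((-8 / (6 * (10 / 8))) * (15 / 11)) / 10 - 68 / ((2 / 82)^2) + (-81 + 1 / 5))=-1116775 / 213893303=-0.01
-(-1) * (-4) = -4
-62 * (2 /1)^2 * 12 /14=-1488 /7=-212.57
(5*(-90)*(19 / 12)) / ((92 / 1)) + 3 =-873 / 184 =-4.74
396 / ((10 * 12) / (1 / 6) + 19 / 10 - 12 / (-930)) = 122760 / 223793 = 0.55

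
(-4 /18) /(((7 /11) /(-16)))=352 /63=5.59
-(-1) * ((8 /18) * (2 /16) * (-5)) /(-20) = 1 /72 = 0.01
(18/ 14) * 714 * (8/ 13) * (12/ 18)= 376.62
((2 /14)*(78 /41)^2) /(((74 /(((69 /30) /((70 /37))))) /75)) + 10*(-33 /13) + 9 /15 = -258571233 /10707970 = -24.15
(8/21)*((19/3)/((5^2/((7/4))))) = 38/225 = 0.17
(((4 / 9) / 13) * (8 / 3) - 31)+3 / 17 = -183380 / 5967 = -30.73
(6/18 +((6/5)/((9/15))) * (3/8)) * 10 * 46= 498.33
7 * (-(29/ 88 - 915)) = 563437/ 88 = 6402.69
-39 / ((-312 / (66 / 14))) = 33 / 56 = 0.59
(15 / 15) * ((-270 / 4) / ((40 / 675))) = -18225 / 16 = -1139.06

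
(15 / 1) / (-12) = -5 / 4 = -1.25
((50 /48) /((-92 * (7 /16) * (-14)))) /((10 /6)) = 5 /4508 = 0.00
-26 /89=-0.29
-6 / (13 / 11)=-66 / 13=-5.08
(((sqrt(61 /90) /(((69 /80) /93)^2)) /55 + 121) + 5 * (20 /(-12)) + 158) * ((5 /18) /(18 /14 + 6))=2152640 * sqrt(610) /8012763 + 14210 /1377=16.95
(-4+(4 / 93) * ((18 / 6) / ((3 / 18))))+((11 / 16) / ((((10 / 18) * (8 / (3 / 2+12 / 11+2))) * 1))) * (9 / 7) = -642389 / 277760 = -2.31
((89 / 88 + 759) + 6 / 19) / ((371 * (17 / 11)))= 1271267 / 958664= 1.33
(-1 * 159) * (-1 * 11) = 1749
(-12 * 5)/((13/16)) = -960/13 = -73.85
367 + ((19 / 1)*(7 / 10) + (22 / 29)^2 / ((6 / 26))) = 9657889 / 25230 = 382.79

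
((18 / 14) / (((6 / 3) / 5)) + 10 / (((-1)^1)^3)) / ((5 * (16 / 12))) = -1.02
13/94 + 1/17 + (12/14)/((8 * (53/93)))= 456651/1185716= 0.39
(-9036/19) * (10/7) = -90360/133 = -679.40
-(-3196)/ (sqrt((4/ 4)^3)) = 3196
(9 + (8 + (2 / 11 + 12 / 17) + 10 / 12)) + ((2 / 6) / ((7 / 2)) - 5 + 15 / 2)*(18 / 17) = 168617 / 7854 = 21.47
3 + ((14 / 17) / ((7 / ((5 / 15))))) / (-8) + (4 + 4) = 2243 / 204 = 11.00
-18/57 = -0.32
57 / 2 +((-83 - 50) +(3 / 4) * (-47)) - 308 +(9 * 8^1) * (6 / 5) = -7227 / 20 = -361.35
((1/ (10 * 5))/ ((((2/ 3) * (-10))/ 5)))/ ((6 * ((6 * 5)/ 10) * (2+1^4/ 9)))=-0.00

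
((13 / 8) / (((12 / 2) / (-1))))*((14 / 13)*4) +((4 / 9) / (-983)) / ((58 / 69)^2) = -1.17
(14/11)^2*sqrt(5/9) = 196*sqrt(5)/363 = 1.21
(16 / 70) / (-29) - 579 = -587693 / 1015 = -579.01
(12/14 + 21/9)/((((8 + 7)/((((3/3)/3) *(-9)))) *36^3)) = -67/4898880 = -0.00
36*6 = 216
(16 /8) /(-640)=-1 /320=-0.00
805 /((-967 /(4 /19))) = -3220 /18373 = -0.18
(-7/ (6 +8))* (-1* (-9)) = -9/ 2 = -4.50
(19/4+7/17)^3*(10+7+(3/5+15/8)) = 33686726229/12577280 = 2678.38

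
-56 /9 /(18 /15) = -140 /27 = -5.19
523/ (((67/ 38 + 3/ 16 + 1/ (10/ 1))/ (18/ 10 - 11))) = -7313632/ 3117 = -2346.37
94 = 94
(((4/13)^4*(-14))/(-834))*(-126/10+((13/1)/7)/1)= -96256/59549685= -0.00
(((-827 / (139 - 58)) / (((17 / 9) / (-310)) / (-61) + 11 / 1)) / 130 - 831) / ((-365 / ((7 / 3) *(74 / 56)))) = 3367386856201 / 479689976610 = 7.02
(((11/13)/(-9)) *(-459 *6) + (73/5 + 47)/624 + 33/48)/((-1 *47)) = -810293/146640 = -5.53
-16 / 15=-1.07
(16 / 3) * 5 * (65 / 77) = 5200 / 231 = 22.51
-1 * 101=-101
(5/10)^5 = 1/32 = 0.03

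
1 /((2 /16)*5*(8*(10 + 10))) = 1 /100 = 0.01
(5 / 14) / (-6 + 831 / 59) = 295 / 6678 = 0.04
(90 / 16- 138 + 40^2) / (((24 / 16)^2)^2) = 23482 / 81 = 289.90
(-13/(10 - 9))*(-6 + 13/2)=-13/2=-6.50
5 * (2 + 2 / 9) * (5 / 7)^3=12500 / 3087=4.05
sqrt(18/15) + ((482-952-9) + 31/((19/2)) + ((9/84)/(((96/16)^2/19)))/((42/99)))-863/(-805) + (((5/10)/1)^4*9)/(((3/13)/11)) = -1533921117/3426080 + sqrt(30)/5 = -446.62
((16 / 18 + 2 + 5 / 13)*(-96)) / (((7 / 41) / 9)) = -1507488 / 91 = -16565.80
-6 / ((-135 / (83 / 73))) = 0.05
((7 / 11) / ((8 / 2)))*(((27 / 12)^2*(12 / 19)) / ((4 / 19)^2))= 32319 / 2816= 11.48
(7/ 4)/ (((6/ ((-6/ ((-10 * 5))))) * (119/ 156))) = 39/ 850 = 0.05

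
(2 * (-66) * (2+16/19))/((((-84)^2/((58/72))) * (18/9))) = -319/14896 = -0.02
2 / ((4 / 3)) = 3 / 2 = 1.50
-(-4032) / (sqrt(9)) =1344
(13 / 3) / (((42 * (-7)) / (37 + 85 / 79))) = -19552 / 34839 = -0.56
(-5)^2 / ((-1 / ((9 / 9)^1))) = -25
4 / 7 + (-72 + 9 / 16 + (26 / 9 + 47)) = -21145 / 1008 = -20.98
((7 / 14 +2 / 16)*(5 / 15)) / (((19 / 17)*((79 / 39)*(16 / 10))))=5525 / 96064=0.06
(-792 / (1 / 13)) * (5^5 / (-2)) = 16087500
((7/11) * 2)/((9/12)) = 56/33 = 1.70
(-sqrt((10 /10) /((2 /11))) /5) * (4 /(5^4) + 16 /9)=-5018 * sqrt(22) /28125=-0.84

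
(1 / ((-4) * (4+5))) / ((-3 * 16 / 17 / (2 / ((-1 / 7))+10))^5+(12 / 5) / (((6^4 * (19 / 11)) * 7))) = -2832614715 / 17886732667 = -0.16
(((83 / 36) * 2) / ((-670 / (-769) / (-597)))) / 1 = -12701573 / 4020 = -3159.60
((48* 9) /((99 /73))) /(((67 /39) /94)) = 12845664 /737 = 17429.67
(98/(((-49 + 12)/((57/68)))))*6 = -8379/629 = -13.32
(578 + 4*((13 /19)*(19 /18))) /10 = 58.09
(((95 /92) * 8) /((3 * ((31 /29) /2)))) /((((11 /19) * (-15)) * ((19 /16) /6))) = -70528 /23529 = -3.00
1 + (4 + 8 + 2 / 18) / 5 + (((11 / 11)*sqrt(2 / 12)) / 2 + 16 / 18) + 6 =sqrt(6) / 12 + 464 / 45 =10.52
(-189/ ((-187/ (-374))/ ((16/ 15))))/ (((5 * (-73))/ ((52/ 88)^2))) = 85176/ 220825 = 0.39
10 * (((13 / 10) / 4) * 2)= 13 / 2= 6.50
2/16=1/8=0.12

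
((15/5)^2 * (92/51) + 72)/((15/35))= 205.88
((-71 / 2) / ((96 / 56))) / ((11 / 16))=-994 / 33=-30.12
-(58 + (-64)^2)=-4154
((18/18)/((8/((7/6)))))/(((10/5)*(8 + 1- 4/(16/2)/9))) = 3/368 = 0.01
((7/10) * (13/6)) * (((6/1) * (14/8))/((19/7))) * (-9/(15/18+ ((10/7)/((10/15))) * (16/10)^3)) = -4213755/766916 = -5.49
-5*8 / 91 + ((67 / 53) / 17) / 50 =-1795903 / 4099550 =-0.44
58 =58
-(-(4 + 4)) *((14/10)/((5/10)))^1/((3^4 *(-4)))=-28/405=-0.07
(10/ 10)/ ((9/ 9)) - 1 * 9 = -8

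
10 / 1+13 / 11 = 11.18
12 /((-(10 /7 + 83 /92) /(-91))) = 703248 /1501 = 468.52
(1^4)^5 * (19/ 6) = 19/ 6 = 3.17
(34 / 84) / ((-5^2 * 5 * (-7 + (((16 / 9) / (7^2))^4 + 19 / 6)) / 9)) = 16209796869 / 2132170029625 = 0.01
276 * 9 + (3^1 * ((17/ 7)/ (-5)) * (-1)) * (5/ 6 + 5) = 4985/ 2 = 2492.50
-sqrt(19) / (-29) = sqrt(19) / 29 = 0.15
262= 262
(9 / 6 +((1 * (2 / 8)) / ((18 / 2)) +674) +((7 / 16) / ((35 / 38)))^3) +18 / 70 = 2725196917 / 4032000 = 675.89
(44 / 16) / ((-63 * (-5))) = 11 / 1260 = 0.01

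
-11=-11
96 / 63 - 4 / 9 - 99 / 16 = -5149 / 1008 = -5.11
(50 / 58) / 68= 25 / 1972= 0.01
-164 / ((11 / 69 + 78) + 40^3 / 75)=-11316 / 64273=-0.18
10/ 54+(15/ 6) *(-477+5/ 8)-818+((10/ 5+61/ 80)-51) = -2221549/ 1080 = -2056.99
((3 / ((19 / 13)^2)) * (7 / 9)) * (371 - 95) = 108836 / 361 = 301.48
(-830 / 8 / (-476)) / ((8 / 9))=3735 / 15232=0.25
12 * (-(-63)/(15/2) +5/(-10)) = 94.80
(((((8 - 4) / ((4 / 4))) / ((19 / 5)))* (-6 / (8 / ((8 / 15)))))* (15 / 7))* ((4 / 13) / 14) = -240 / 12103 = -0.02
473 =473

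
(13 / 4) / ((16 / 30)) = 195 / 32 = 6.09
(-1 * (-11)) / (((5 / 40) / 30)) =2640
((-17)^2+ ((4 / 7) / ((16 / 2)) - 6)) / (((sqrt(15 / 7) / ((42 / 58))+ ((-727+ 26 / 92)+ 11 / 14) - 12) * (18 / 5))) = -126339957835 / 1185659775136 - 101327305 * sqrt(105) / 3556979325408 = -0.11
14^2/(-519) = -196/519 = -0.38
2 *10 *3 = 60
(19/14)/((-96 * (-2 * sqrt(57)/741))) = 247 * sqrt(57)/2688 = 0.69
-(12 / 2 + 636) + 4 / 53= -34022 / 53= -641.92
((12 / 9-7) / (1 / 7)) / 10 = -119 / 30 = -3.97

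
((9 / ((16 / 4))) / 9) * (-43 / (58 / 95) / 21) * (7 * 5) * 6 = -176.08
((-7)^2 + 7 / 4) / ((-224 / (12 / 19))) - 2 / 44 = -1261 / 6688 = -0.19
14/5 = 2.80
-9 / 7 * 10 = -90 / 7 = -12.86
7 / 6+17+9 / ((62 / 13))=1865 / 93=20.05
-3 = -3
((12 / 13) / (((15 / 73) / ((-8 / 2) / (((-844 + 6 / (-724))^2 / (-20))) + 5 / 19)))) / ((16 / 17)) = 115895785407217 / 92229001657468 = 1.26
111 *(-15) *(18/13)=-29970/13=-2305.38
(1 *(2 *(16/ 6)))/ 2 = 8/ 3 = 2.67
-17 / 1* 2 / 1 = -34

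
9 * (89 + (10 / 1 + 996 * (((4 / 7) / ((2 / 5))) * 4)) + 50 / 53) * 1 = 19337391 / 371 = 52122.35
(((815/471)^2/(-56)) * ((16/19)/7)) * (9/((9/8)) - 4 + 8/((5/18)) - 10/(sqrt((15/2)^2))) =-125405680/619601913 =-0.20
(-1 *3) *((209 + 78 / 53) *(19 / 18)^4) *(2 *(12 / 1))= -1453730755 / 77274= -18812.68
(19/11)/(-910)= -0.00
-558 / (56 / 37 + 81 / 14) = -289044 / 3781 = -76.45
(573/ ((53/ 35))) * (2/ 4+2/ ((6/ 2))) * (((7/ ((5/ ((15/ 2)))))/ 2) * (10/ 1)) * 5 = 24567375/ 212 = 115883.84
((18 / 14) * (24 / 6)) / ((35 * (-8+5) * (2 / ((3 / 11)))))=-18 / 2695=-0.01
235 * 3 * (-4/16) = -705/4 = -176.25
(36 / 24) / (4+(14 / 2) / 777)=333 / 890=0.37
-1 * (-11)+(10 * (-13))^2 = 16911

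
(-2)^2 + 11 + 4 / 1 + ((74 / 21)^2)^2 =33681715 / 194481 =173.19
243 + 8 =251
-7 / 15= -0.47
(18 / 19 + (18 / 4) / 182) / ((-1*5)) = -6723 / 34580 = -0.19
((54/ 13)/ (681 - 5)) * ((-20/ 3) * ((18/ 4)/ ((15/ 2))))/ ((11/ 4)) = -216/ 24167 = -0.01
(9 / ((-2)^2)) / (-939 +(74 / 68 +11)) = -51 / 21010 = -0.00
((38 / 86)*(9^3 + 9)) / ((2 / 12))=84132 / 43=1956.56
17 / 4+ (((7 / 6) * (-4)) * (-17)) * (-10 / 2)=-4709 / 12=-392.42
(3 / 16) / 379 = 3 / 6064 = 0.00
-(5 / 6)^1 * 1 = -5 / 6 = -0.83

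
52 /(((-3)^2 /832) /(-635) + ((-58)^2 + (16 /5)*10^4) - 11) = 27472640 /18677696951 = 0.00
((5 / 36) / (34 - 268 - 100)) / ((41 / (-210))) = 175 / 82164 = 0.00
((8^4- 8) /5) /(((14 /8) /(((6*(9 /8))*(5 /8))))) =1971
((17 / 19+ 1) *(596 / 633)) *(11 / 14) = 39336 / 28063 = 1.40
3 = 3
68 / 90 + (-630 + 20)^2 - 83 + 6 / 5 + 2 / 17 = 284594591 / 765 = 372019.07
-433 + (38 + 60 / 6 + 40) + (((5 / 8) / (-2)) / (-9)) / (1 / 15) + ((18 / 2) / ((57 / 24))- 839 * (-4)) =2749963 / 912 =3015.31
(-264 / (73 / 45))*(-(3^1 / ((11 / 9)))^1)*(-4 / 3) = -38880 / 73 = -532.60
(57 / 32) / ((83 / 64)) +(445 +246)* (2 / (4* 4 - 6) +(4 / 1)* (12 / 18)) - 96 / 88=27131839 / 13695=1981.15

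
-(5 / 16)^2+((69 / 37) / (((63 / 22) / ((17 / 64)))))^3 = -1421549302699 / 15371384684544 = -0.09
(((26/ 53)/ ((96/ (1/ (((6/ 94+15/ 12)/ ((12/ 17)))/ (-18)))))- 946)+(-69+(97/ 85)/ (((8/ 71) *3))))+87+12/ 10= -379414603/ 410856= -923.47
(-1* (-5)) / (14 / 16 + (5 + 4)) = 40 / 79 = 0.51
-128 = -128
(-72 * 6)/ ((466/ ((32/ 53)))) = -6912/ 12349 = -0.56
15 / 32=0.47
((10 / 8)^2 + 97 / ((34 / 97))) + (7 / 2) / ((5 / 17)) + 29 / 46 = 9097107 / 31280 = 290.83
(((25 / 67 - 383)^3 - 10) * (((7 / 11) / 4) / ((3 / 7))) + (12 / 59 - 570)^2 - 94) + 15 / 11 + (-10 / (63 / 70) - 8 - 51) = -4243375609628630197 / 207297288594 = -20470000.54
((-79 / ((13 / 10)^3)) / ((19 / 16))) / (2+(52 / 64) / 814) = -16462336000 / 1087864323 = -15.13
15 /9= 1.67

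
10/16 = 5/8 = 0.62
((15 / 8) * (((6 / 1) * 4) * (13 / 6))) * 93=18135 / 2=9067.50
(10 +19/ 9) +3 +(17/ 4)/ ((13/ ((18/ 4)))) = 15521/ 936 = 16.58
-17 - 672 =-689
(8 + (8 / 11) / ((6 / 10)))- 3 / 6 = 575 / 66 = 8.71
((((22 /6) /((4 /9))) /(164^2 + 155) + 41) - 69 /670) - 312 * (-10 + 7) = 976.90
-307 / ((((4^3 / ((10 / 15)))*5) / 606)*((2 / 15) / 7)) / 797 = -651147 / 25504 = -25.53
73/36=2.03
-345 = -345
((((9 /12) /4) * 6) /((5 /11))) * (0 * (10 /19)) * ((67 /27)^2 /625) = 0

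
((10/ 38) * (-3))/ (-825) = 1/ 1045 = 0.00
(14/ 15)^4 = 38416/ 50625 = 0.76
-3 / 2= -1.50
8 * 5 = 40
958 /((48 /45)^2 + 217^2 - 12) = 215550 /10592581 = 0.02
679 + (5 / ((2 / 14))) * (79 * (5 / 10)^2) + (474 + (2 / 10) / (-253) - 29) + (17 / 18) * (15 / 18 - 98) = 1723.48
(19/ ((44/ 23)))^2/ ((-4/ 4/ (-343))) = 65502367/ 1936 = 33833.87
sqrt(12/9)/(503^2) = 2 * sqrt(3)/759027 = 0.00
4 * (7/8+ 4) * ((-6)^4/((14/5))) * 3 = 189540/7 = 27077.14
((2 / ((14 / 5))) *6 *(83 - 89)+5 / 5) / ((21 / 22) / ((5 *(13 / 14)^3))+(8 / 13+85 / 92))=-1923209860 / 138339593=-13.90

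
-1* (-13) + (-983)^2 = 966302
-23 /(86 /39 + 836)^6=-80931106503 /1220364381449345663881000000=-0.00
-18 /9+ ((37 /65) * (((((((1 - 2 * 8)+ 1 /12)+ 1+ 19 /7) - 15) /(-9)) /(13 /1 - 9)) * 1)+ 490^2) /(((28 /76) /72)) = 896688573083 /19110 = 46922478.97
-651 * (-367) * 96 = 22936032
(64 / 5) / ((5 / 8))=512 / 25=20.48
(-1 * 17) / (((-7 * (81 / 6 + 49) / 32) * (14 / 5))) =544 / 1225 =0.44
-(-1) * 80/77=80/77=1.04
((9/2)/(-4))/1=-9/8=-1.12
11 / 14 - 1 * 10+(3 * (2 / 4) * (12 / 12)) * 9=30 / 7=4.29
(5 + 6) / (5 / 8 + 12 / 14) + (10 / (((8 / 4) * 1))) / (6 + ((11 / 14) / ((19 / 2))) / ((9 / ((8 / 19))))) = 93550681 / 11333318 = 8.25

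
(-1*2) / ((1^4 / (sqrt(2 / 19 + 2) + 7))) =-14 - 4*sqrt(190) / 19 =-16.90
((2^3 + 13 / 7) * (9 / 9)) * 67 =660.43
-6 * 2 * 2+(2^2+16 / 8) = -18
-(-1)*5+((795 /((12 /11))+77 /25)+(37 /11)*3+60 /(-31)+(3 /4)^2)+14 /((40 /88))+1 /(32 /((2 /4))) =423583953 /545600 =776.36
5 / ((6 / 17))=85 / 6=14.17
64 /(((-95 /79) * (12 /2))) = -2528 /285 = -8.87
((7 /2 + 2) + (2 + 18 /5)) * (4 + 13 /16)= 8547 /160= 53.42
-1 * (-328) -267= 61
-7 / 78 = -0.09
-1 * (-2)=2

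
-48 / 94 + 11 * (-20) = -10364 / 47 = -220.51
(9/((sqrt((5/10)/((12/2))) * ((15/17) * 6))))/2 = 17 * sqrt(3)/10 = 2.94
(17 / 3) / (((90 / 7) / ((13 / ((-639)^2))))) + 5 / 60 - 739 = -162926200721 / 220493340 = -738.92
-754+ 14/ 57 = -42964/ 57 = -753.75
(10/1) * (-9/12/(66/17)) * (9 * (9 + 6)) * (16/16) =-11475/44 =-260.80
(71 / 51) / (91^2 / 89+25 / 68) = 25276 / 1695999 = 0.01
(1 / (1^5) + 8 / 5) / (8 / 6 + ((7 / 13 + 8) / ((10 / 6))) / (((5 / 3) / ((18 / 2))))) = 2535 / 28273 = 0.09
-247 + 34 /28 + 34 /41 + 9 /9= -140031 /574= -243.96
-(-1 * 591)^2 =-349281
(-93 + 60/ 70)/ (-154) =645/ 1078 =0.60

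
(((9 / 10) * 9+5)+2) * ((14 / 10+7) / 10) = 3171 / 250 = 12.68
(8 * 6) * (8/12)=32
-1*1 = -1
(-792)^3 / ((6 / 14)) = -1159183872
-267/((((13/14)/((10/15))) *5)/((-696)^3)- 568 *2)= 840186611712/3574726557761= 0.24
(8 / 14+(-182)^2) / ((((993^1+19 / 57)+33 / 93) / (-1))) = -21564096 / 646891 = -33.33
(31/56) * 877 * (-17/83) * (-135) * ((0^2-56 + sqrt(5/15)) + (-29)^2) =20798055 * sqrt(3)/4648 + 48979419525/4648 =10545491.14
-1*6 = -6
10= 10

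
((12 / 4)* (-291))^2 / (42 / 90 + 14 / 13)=148615155 / 301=493738.06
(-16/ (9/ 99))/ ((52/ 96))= -4224/ 13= -324.92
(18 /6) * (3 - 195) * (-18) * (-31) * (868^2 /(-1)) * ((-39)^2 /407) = 368320038008832 /407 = 904963238350.94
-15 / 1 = -15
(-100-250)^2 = 122500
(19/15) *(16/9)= 304/135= 2.25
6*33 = 198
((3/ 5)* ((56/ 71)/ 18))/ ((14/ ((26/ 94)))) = 0.00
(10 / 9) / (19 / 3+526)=10 / 4791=0.00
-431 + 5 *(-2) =-441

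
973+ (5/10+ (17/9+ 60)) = 18637/18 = 1035.39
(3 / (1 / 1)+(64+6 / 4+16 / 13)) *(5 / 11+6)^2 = 9139333 / 3146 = 2905.06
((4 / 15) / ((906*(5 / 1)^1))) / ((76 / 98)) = 49 / 645525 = 0.00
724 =724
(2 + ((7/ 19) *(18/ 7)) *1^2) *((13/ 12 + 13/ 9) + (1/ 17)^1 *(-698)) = -330134/ 2907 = -113.57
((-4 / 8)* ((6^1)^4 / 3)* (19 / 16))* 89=-45657 / 2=-22828.50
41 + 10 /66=1358 /33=41.15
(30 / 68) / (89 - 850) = -15 / 25874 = -0.00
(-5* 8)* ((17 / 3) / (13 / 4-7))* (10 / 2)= 2720 / 9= 302.22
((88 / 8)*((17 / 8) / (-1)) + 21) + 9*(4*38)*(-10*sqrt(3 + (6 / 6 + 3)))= -13680*sqrt(7) - 19 / 8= -36196.25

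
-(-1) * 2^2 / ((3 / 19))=76 / 3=25.33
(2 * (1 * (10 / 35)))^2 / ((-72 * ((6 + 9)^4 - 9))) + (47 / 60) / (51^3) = 0.00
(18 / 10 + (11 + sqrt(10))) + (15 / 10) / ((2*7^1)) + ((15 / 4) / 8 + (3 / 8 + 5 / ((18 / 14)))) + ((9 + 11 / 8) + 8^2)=95.18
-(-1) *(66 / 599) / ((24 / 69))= 759 / 2396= 0.32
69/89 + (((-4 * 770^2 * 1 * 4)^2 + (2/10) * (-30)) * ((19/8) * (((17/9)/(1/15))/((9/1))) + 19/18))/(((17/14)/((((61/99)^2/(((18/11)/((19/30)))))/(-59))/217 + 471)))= 21413729784420054532329983556719/71898173412120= 297834128019868511.72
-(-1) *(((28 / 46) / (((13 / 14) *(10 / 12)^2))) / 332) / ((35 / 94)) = 23688 / 3102125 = 0.01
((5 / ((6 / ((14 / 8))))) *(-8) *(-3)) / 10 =3.50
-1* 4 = -4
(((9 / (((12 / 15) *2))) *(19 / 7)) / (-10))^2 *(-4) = -29241 / 3136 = -9.32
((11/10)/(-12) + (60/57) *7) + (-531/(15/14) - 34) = -1190897/2280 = -522.32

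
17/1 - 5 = 12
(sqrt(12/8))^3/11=3 * sqrt(6)/44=0.17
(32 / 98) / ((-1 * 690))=-8 / 16905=-0.00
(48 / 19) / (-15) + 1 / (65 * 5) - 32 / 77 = -276217 / 475475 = -0.58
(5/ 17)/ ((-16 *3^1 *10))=-1/ 1632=-0.00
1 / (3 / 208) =208 / 3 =69.33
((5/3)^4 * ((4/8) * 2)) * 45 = 3125/9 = 347.22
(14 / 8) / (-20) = -7 / 80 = -0.09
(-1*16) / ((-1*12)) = 4 / 3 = 1.33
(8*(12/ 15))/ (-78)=-16/ 195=-0.08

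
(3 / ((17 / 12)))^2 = 1296 / 289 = 4.48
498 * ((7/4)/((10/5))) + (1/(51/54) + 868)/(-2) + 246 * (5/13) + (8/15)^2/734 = 95.84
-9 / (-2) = 4.50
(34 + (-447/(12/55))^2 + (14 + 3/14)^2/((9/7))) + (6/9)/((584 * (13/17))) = 4015359691627/956592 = 4197567.71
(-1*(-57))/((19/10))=30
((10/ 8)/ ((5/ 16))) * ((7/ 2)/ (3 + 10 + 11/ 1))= 7/ 12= 0.58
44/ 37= 1.19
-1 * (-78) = 78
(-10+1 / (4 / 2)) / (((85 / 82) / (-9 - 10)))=14801 / 85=174.13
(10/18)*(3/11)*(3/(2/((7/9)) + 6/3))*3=105/352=0.30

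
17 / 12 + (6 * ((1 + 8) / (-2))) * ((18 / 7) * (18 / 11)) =-103667 / 924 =-112.19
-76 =-76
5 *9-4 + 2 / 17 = 699 / 17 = 41.12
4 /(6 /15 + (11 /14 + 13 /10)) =140 /87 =1.61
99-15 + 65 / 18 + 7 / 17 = 26935 / 306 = 88.02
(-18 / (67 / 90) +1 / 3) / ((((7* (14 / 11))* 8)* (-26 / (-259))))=-1950751 / 585312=-3.33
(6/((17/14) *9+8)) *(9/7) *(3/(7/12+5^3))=0.01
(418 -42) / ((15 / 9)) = 1128 / 5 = 225.60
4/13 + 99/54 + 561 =43925/78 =563.14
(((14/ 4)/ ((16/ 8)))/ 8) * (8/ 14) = 1/ 8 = 0.12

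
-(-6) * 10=60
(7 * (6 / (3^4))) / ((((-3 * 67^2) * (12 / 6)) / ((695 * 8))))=-38920 / 363609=-0.11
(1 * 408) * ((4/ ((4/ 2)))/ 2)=408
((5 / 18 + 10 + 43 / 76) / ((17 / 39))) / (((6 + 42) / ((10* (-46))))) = -11088415 / 46512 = -238.40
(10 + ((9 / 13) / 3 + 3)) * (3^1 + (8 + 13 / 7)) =15480 / 91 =170.11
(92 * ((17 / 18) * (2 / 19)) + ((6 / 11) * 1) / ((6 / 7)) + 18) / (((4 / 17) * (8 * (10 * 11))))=888403 / 6621120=0.13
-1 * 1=-1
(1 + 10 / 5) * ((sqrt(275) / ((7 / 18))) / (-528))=-0.24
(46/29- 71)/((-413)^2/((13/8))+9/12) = -104676/158289163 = -0.00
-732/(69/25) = -6100/23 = -265.22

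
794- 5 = 789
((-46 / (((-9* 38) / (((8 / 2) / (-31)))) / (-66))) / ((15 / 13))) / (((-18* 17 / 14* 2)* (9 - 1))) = -23023 / 8110530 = -0.00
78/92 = 39/46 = 0.85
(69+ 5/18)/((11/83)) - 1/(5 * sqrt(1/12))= 103501/198 - 2 * sqrt(3)/5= 522.04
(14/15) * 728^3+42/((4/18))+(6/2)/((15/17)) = 5401599814/15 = 360106654.27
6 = 6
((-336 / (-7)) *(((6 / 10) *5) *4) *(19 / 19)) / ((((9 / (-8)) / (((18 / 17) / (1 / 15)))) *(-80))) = 1728 / 17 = 101.65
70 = 70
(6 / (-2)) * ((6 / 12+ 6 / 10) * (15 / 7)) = -99 / 14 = -7.07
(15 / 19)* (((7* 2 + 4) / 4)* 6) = 405 / 19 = 21.32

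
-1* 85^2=-7225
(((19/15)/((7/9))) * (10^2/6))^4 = 1303210000/2401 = 542778.01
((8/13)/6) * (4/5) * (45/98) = 24/637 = 0.04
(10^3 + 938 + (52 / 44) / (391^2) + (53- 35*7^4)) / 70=-137972656391 / 117718370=-1172.06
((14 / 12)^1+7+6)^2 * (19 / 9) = 137275 / 324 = 423.69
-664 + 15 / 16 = -10609 / 16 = -663.06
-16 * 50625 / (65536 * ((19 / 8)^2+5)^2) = -5625 / 51529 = -0.11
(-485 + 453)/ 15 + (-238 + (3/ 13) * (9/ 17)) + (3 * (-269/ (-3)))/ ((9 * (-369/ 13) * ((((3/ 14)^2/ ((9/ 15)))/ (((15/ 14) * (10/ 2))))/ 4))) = -1962741959/ 3669705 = -534.85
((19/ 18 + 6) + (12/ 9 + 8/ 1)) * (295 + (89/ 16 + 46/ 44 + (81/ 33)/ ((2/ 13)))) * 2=1498895/ 144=10408.99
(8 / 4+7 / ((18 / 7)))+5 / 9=95 / 18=5.28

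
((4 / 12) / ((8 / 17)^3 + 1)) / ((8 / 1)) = 4913 / 130200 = 0.04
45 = 45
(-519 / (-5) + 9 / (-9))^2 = 264196 / 25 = 10567.84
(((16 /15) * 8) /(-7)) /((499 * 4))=-32 /52395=-0.00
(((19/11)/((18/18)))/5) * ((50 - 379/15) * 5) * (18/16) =21147/440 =48.06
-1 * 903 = -903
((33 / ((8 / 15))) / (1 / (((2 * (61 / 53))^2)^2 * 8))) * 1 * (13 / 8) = 178195973670 / 7890481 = 22583.66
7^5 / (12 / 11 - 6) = -184877 / 54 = -3423.65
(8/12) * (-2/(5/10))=-2.67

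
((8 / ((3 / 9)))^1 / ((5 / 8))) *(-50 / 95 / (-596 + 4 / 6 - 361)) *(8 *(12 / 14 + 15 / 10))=152064 / 381577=0.40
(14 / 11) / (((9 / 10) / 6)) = 280 / 33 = 8.48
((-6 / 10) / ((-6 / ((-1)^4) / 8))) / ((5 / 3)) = 12 / 25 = 0.48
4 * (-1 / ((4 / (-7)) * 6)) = 7 / 6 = 1.17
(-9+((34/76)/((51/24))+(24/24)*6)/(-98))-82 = -84780/931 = -91.06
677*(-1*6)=-4062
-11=-11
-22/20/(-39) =11/390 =0.03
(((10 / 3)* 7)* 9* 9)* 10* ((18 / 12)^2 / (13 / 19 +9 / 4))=3231900 / 223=14492.83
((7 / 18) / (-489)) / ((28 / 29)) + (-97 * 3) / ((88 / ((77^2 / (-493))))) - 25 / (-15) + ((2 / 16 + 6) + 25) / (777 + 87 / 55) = 1141763440217 / 27529064784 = 41.47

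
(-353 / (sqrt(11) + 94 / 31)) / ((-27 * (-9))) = 1028642 / 421605-339233 * sqrt(11) / 421605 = -0.23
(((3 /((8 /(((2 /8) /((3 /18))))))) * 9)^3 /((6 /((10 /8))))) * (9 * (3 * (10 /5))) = 23914845 /16384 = 1459.65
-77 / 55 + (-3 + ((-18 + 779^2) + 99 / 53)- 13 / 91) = 606820.33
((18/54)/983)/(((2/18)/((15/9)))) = 5/983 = 0.01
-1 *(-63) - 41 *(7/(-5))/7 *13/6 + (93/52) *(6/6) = 64393/780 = 82.56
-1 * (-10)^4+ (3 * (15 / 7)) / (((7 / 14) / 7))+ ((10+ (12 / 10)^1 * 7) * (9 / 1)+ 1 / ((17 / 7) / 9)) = -827959 / 85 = -9740.69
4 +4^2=20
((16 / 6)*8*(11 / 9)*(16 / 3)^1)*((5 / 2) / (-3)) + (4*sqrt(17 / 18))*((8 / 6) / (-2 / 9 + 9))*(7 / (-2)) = -28160 / 243 -28*sqrt(34) / 79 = -117.95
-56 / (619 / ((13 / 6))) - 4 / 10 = -5534 / 9285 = -0.60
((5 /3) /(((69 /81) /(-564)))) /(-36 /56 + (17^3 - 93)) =-355320 /1551833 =-0.23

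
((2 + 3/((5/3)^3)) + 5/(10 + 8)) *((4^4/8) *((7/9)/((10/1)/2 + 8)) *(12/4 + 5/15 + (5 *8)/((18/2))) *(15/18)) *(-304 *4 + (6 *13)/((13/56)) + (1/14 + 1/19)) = -86280958456/2700945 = -31944.73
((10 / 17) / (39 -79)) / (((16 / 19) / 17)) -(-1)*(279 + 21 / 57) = 339351 / 1216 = 279.07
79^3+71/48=23665943/48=493040.48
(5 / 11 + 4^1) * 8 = 392 / 11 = 35.64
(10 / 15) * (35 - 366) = -662 / 3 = -220.67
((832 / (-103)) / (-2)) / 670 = 208 / 34505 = 0.01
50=50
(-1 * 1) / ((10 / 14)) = -7 / 5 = -1.40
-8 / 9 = -0.89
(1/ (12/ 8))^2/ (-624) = -1/ 1404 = -0.00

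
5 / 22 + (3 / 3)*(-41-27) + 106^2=245701 / 22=11168.23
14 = 14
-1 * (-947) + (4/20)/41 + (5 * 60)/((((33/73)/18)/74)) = 1995473496/2255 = 884910.64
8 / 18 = 4 / 9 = 0.44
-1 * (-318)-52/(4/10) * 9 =-852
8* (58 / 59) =464 / 59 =7.86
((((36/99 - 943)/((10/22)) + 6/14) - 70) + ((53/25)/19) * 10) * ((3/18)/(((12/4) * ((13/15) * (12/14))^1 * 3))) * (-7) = 2493050/6669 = 373.83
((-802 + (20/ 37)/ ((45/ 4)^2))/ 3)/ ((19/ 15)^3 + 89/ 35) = -1051566775/ 17996652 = -58.43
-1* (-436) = 436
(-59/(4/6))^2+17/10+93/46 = 3604547/460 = 7835.97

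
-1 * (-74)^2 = -5476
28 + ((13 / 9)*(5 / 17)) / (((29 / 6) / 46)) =47392 / 1479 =32.04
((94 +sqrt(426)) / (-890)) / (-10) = sqrt(426) / 8900 +47 / 4450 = 0.01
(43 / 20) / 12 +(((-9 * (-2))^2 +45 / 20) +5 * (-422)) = -428057 / 240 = -1783.57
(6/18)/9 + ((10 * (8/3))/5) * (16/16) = 145/27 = 5.37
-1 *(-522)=522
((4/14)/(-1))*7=-2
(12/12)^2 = 1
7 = 7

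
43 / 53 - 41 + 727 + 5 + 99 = 41913 / 53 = 790.81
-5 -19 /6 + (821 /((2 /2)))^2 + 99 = 4044791 /6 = 674131.83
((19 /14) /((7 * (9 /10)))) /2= 95 /882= 0.11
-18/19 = -0.95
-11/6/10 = -11/60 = -0.18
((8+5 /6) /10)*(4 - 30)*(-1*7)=4823 /30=160.77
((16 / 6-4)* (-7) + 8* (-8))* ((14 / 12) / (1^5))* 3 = -191.33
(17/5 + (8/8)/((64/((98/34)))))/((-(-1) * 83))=18741/451520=0.04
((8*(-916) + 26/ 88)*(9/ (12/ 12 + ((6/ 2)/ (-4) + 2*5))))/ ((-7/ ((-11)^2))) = 31919481/ 287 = 111217.70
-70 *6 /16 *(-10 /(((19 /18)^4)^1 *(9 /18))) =55112400 /130321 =422.90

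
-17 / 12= -1.42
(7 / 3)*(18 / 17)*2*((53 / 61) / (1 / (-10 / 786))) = -7420 / 135847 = -0.05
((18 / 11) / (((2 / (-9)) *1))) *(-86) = 6966 / 11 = 633.27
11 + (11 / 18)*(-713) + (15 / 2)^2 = -13265 / 36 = -368.47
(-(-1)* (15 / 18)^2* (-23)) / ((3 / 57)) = -10925 / 36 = -303.47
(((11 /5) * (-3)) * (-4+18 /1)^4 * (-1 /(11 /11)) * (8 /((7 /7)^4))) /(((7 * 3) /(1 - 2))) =-482944 /5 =-96588.80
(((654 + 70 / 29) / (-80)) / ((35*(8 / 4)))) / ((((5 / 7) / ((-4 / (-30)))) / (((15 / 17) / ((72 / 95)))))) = -90421 / 3549600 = -0.03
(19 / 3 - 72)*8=-1576 / 3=-525.33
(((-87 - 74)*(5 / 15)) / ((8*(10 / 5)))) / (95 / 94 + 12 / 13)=-98371 / 56712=-1.73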